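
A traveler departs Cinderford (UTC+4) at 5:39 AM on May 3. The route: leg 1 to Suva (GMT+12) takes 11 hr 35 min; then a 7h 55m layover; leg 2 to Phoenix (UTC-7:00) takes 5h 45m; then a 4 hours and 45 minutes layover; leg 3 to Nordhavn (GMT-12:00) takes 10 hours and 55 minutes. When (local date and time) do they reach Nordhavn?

Convert departure to UTC: 5:39 AM − 4:00 = 1:39 AM UTC on May 3.
Add 11 hours 35 minutes leg 1 → 1:14 PM UTC.
Add 7 hours and 55 minutes layover in Suva → 9:09 PM UTC.
Add 5 hours 45 minutes leg 2 → 2:54 AM UTC (May 4).
Add 4 hours 45 minutes layover in Phoenix → 7:39 AM UTC.
Add 10 hours and 55 minutes leg 3 → 6:34 PM UTC.
Nordhavn is UTC−12:00, so local arrival = 6:34 PM − 12:00 = 6:34 AM on May 4.

6:34 AM on May 4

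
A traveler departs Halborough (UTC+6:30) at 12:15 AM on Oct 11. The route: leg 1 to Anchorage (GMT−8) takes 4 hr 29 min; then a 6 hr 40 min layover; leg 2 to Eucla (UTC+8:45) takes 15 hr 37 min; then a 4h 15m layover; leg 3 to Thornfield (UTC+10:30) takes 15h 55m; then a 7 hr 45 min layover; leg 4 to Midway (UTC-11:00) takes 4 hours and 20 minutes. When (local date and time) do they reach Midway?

5:46 PM on October 12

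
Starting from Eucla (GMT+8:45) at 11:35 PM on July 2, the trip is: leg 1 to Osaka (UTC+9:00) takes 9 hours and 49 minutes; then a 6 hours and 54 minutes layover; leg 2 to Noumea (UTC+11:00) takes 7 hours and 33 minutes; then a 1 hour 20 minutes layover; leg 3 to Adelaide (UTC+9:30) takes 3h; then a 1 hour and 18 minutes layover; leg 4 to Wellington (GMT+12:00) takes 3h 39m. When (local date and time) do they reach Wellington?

Convert departure to UTC: 11:35 PM − 8:45 = 2:50 PM UTC on Jul 2.
Add 9 hours and 49 minutes leg 1 → 12:39 AM UTC (Jul 3).
Add 6 hours 54 minutes layover in Osaka → 7:33 AM UTC.
Add 7 hours 33 minutes leg 2 → 3:06 PM UTC.
Add 1 hour 20 minutes layover in Noumea → 4:26 PM UTC.
Add 3 hours leg 3 → 7:26 PM UTC.
Add 1 hour and 18 minutes layover in Adelaide → 8:44 PM UTC.
Add 3 hours 39 minutes leg 4 → 12:23 AM UTC (Jul 4).
Wellington is UTC+12:00, so local arrival = 12:23 AM + 12:00 = 12:23 PM on Jul 4.

12:23 PM on July 4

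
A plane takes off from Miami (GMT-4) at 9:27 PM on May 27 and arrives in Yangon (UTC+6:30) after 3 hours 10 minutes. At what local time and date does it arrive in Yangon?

11:07 AM on May 28

Convert departure to UTC: 9:27 PM + 4:00 = 1:27 AM UTC on May 28.
Add 3 hours and 10 minutes travel time → 4:37 AM UTC.
Yangon is UTC+6:30, so local arrival = 4:37 AM + 6:30 = 11:07 AM on May 28.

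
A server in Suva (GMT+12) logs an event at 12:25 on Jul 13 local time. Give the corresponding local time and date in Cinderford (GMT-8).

16:25 on Jul 12

Cinderford is 20:00 behind Suva.
Shift by the zone difference: 12:25 − 20:00 = 16:25 on Jul 12 in Cinderford.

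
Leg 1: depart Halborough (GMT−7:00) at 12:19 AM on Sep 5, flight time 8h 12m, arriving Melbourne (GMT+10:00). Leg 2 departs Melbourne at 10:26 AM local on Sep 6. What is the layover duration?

Convert departure to UTC: 12:19 AM + 7:00 = 7:19 AM UTC on Sep 5.
Add 8 hours 12 minutes flight time → 3:31 PM UTC.
Melbourne is UTC+10:00, so local arrival = 3:31 PM + 10:00 = 1:31 AM on Sep 6.
Layover = 10:26 AM − 1:31 AM = 8 hours 55 minutes.

8 hours 55 minutes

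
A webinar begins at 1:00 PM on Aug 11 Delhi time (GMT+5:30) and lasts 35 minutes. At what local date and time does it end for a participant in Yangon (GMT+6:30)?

2:35 PM on August 11

Convert start to UTC: 1:00 PM − 5:30 = 7:30 AM UTC on Aug 11.
Add 35 minutes duration → 8:05 AM UTC.
Yangon is UTC+6:30, so local end time = 8:05 AM + 6:30 = 2:35 PM on Aug 11.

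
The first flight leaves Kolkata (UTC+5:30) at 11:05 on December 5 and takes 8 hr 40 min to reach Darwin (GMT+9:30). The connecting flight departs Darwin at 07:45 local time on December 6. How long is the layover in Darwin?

8 hours

Convert departure to UTC: 11:05 − 5:30 = 05:35 UTC on Dec 5.
Add 8 hours and 40 minutes flight time → 14:15 UTC.
Darwin is UTC+9:30, so local arrival = 14:15 + 9:30 = 23:45 on Dec 5.
Layover = 07:45 − 23:45 (+1 day) = 8 hours.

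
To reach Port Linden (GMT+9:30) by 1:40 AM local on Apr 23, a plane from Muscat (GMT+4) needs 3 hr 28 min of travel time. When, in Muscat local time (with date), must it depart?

4:42 PM on April 22

Target arrival in UTC: 1:40 AM − 9:30 = 4:10 PM on Apr 22.
Subtract 3 hours and 28 minutes → departure 12:42 PM UTC on Apr 22.
Muscat is UTC+4:00: 12:42 PM + 4:00 = 4:42 PM on Apr 22.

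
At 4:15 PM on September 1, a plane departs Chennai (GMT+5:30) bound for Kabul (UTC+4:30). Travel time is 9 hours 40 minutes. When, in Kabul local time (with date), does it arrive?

Kabul is 1:00 behind Chennai.
After 9 hours 40 minutes it is 1:55 AM (Sep 2) in Chennai.
Shift by the zone difference: 1:55 AM − 1:00 = 12:55 AM on Sep 2 in Kabul.

12:55 AM on September 2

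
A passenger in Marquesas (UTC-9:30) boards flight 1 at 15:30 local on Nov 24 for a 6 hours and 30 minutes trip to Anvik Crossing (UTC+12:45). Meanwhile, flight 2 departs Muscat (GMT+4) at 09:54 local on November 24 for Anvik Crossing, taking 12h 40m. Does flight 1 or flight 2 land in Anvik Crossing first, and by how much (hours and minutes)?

Flight 1 in UTC: 15:30 + 9:30 = 01:00 on Nov 25.
+6 hours 30 minutes → arrive 07:30 UTC on Nov 25.
Flight 2 in UTC: 09:54 − 4:00 = 05:54 on Nov 24.
+12 hours 40 minutes → arrive 18:34 UTC on Nov 24.
Flight 2 lands earlier by 12 hours 56 minutes.

the second, by 12 hours 56 minutes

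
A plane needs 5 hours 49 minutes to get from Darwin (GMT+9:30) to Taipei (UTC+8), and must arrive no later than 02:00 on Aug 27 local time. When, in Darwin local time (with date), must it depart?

Target arrival in UTC: 02:00 − 8:00 = 18:00 on Aug 26.
Subtract 5 hours 49 minutes → departure 12:11 UTC on Aug 26.
Darwin is UTC+9:30: 12:11 + 9:30 = 21:41 on Aug 26.

21:41 on August 26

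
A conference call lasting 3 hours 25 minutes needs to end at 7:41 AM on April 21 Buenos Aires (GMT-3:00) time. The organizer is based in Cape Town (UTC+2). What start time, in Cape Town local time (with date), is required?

9:16 AM on Apr 21

Target end time in UTC: 7:41 AM + 3:00 = 10:41 AM on Apr 21.
Subtract 3 hours 25 minutes → start 7:16 AM UTC on Apr 21.
Cape Town is UTC+2:00: 7:16 AM + 2:00 = 9:16 AM on Apr 21.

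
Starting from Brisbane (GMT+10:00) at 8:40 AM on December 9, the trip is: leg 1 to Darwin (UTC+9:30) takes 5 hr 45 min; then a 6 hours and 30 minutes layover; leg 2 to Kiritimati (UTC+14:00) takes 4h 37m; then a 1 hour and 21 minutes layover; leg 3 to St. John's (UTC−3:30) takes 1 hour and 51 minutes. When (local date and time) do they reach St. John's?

3:14 PM on Dec 9

Convert departure to UTC: 8:40 AM − 10:00 = 10:40 PM UTC on Dec 8.
Add 5 hours 45 minutes leg 1 → 4:25 AM UTC (Dec 9).
Add 6 hours 30 minutes layover in Darwin → 10:55 AM UTC.
Add 4 hours and 37 minutes leg 2 → 3:32 PM UTC.
Add 1 hour 21 minutes layover in Kiritimati → 4:53 PM UTC.
Add 1 hour and 51 minutes leg 3 → 6:44 PM UTC.
St. John's is UTC−3:30, so local arrival = 6:44 PM − 3:30 = 3:14 PM on Dec 9.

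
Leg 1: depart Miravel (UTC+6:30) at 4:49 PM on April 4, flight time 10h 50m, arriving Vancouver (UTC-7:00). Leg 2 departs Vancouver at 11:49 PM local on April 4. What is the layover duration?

Convert departure to UTC: 4:49 PM − 6:30 = 10:19 AM UTC on Apr 4.
Add 10 hours 50 minutes flight time → 9:09 PM UTC.
Vancouver is UTC−7:00, so local arrival = 9:09 PM − 7:00 = 2:09 PM on Apr 4.
Layover = 11:49 PM − 2:09 PM = 9 hours 40 minutes.

9 hours 40 minutes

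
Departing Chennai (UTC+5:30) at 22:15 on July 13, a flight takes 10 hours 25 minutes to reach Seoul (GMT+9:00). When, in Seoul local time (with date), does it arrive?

12:10 on Jul 14

Convert departure to UTC: 22:15 − 5:30 = 16:45 UTC on Jul 13.
Add 10 hours 25 minutes travel time → 03:10 UTC (Jul 14).
Seoul is UTC+9:00, so local arrival = 03:10 + 9:00 = 12:10 on Jul 14.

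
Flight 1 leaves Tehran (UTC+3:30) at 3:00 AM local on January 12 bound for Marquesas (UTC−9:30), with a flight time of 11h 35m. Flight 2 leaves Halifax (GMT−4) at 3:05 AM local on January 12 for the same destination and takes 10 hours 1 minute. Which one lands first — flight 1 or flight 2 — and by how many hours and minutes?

the first, by 6 hours 1 minute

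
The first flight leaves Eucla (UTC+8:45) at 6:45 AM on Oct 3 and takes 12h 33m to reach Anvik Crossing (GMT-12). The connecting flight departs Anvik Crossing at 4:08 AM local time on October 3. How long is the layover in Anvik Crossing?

5 hours 35 minutes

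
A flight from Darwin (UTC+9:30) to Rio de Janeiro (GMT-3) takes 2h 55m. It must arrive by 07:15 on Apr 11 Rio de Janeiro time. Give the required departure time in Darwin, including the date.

16:50 on Apr 11

Target arrival in UTC: 07:15 + 3:00 = 10:15 on Apr 11.
Subtract 2 hours and 55 minutes → departure 07:20 UTC on Apr 11.
Darwin is UTC+9:30: 07:20 + 9:30 = 16:50 on Apr 11.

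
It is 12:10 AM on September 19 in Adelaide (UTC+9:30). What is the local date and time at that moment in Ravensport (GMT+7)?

9:40 PM on Sep 18

Ravensport is 2:30 behind Adelaide.
Shift by the zone difference: 12:10 AM − 2:30 = 9:40 PM on Sep 18 in Ravensport.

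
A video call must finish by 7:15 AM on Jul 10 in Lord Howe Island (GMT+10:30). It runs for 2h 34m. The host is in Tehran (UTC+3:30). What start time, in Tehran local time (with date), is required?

9:41 PM on July 9

Target end time in UTC: 7:15 AM − 10:30 = 8:45 PM on Jul 9.
Subtract 2 hours 34 minutes → start 6:11 PM UTC on Jul 9.
Tehran is UTC+3:30: 6:11 PM + 3:30 = 9:41 PM on Jul 9.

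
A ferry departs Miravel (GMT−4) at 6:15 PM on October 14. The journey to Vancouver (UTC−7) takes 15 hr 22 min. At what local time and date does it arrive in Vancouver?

Convert departure to UTC: 6:15 PM + 4:00 = 10:15 PM UTC on Oct 14.
Add 15 hours 22 minutes travel time → 1:37 PM UTC (Oct 15).
Vancouver is UTC−7:00, so local arrival = 1:37 PM − 7:00 = 6:37 AM on Oct 15.

6:37 AM on October 15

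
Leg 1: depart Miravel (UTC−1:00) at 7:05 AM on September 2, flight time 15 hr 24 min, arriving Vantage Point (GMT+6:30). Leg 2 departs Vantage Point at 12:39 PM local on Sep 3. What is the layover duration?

Convert departure to UTC: 7:05 AM + 1:00 = 8:05 AM UTC on Sep 2.
Add 15 hours and 24 minutes flight time → 11:29 PM UTC.
Vantage Point is UTC+6:30, so local arrival = 11:29 PM + 6:30 = 5:59 AM on Sep 3.
Layover = 12:39 PM − 5:59 AM = 6 hours 40 minutes.

6 hours 40 minutes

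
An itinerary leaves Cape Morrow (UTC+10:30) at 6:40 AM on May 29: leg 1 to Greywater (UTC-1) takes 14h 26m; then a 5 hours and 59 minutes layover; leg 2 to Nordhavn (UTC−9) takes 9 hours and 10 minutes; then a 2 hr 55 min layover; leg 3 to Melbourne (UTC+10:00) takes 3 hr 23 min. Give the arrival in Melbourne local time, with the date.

Convert departure to UTC: 6:40 AM − 10:30 = 8:10 PM UTC on May 28.
Add 14 hours 26 minutes leg 1 → 10:36 AM UTC (May 29).
Add 5 hours and 59 minutes layover in Greywater → 4:35 PM UTC.
Add 9 hours and 10 minutes leg 2 → 1:45 AM UTC (May 30).
Add 2 hours and 55 minutes layover in Nordhavn → 4:40 AM UTC.
Add 3 hours and 23 minutes leg 3 → 8:03 AM UTC.
Melbourne is UTC+10:00, so local arrival = 8:03 AM + 10:00 = 6:03 PM on May 30.

6:03 PM on May 30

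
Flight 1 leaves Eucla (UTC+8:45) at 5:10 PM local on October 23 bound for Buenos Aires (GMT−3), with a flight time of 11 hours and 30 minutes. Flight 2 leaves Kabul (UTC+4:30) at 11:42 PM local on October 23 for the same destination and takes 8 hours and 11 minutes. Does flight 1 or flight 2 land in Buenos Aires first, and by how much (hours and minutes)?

the first, by 7 hours 28 minutes

Flight 1 in UTC: 5:10 PM − 8:45 = 8:25 AM on Oct 23.
+11 hours 30 minutes → arrive 7:55 PM UTC on Oct 23.
Flight 2 in UTC: 11:42 PM − 4:30 = 7:12 PM on Oct 23.
+8 hours 11 minutes → arrive 3:23 AM UTC on Oct 24.
Flight 1 lands earlier by 7 hours 28 minutes.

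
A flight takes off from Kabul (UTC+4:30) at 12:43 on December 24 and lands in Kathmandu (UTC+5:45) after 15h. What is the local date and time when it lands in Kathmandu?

04:58 on December 25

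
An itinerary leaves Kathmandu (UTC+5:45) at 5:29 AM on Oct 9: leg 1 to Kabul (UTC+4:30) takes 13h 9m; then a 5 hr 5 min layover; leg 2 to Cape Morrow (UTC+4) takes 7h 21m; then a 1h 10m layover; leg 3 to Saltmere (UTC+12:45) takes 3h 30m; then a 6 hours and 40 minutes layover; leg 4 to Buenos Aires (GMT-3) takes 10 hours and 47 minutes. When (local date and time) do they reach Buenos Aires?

8:26 PM on October 10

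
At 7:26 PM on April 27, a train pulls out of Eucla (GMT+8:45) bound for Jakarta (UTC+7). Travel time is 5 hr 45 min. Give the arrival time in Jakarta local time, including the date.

Convert departure to UTC: 7:26 PM − 8:45 = 10:41 AM UTC on Apr 27.
Add 5 hours and 45 minutes travel time → 4:26 PM UTC.
Jakarta is UTC+7:00, so local arrival = 4:26 PM + 7:00 = 11:26 PM on Apr 27.

11:26 PM on April 27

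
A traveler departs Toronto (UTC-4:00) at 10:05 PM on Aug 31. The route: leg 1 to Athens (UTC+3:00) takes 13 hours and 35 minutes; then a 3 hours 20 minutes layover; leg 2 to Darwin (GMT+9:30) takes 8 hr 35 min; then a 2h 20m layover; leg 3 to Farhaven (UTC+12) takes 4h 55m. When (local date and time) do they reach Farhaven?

Convert departure to UTC: 10:05 PM + 4:00 = 2:05 AM UTC on Sep 1.
Add 13 hours and 35 minutes leg 1 → 3:40 PM UTC.
Add 3 hours 20 minutes layover in Athens → 7:00 PM UTC.
Add 8 hours 35 minutes leg 2 → 3:35 AM UTC (Sep 2).
Add 2 hours 20 minutes layover in Darwin → 5:55 AM UTC.
Add 4 hours 55 minutes leg 3 → 10:50 AM UTC.
Farhaven is UTC+12:00, so local arrival = 10:50 AM + 12:00 = 10:50 PM on Sep 2.

10:50 PM on Sep 2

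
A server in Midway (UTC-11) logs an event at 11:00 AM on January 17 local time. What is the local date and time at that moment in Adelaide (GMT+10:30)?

In UTC: 11:00 AM + 11:00 = 10:00 PM on Jan 17.
Adelaide is UTC+10:30: 10:00 PM + 10:30 = 8:30 AM on Jan 18.

8:30 AM on Jan 18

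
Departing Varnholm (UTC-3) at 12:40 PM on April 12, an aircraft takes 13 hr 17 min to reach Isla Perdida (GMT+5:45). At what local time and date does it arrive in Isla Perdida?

10:42 AM on April 13

Isla Perdida is 8:45 ahead of Varnholm.
After 13 hours and 17 minutes it is 1:57 AM (Apr 13) in Varnholm.
Shift by the zone difference: 1:57 AM + 8:45 = 10:42 AM on Apr 13 in Isla Perdida.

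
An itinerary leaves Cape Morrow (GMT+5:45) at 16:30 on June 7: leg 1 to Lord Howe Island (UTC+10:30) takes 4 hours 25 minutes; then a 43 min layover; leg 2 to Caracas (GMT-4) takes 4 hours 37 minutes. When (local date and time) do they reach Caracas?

Convert departure to UTC: 16:30 − 5:45 = 10:45 UTC on Jun 7.
Add 4 hours 25 minutes leg 1 → 15:10 UTC.
Add 43 minutes layover in Lord Howe Island → 15:53 UTC.
Add 4 hours and 37 minutes leg 2 → 20:30 UTC.
Caracas is UTC−4:00, so local arrival = 20:30 − 4:00 = 16:30 on Jun 7.

16:30 on Jun 7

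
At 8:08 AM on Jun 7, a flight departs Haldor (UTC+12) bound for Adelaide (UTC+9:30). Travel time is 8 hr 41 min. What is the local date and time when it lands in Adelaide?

2:19 PM on June 7

Adelaide is 2:30 behind Haldor.
After 8 hours and 41 minutes it is 4:49 PM in Haldor.
Shift by the zone difference: 4:49 PM − 2:30 = 2:19 PM on Jun 7 in Adelaide.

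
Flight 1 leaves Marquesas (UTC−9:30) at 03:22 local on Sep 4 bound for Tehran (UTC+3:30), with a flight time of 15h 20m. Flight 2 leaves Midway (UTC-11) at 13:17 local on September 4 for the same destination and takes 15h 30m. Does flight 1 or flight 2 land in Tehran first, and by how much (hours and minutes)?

the first, by 11 hours 35 minutes

Flight 1 in UTC: 03:22 + 9:30 = 12:52 on Sep 4.
+15 hours 20 minutes → arrive 04:12 UTC on Sep 5.
Flight 2 in UTC: 13:17 + 11:00 = 00:17 on Sep 5.
+15 hours 30 minutes → arrive 15:47 UTC on Sep 5.
Flight 1 lands earlier by 11 hours 35 minutes.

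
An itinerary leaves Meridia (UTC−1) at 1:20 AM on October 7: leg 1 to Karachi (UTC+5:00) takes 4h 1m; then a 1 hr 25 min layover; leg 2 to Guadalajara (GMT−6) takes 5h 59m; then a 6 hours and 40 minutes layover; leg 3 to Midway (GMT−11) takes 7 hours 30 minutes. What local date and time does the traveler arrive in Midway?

Convert departure to UTC: 1:20 AM + 1:00 = 2:20 AM UTC on Oct 7.
Add 4 hours and 1 minute leg 1 → 6:21 AM UTC.
Add 1 hour and 25 minutes layover in Karachi → 7:46 AM UTC.
Add 5 hours and 59 minutes leg 2 → 1:45 PM UTC.
Add 6 hours 40 minutes layover in Guadalajara → 8:25 PM UTC.
Add 7 hours 30 minutes leg 3 → 3:55 AM UTC (Oct 8).
Midway is UTC−11:00, so local arrival = 3:55 AM − 11:00 = 4:55 PM on Oct 7.

4:55 PM on October 7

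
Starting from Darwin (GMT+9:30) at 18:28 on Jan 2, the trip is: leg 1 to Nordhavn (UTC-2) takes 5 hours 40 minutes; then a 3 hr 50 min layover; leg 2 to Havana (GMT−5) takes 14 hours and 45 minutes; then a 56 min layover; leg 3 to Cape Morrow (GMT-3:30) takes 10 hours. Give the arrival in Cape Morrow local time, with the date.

Convert departure to UTC: 18:28 − 9:30 = 08:58 UTC on Jan 2.
Add 5 hours and 40 minutes leg 1 → 14:38 UTC.
Add 3 hours 50 minutes layover in Nordhavn → 18:28 UTC.
Add 14 hours and 45 minutes leg 2 → 09:13 UTC (Jan 3).
Add 56 minutes layover in Havana → 10:09 UTC.
Add 10 hours leg 3 → 20:09 UTC.
Cape Morrow is UTC−3:30, so local arrival = 20:09 − 3:30 = 16:39 on Jan 3.

16:39 on January 3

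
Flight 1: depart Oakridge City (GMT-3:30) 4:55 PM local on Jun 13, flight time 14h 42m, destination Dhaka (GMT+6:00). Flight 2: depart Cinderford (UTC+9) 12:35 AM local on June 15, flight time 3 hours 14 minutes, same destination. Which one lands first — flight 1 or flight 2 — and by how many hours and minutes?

Flight 1 in UTC: 4:55 PM + 3:30 = 8:25 PM on Jun 13.
+14 hours and 42 minutes → arrive 11:07 AM UTC on Jun 14.
Flight 2 in UTC: 12:35 AM − 9:00 = 3:35 PM on Jun 14.
+3 hours and 14 minutes → arrive 6:49 PM UTC on Jun 14.
Flight 1 lands earlier by 7 hours 42 minutes.

the first, by 7 hours 42 minutes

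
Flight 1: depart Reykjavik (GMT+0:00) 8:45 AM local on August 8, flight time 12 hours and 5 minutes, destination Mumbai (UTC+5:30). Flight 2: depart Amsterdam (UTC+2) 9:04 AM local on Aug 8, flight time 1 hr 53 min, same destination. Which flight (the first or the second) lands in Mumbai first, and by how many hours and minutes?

Flight 1 departs at 8:45 AM UTC (Aug 8).
+12 hours and 5 minutes → arrive 8:50 PM UTC on Aug 8.
Flight 2 in UTC: 9:04 AM − 2:00 = 7:04 AM on Aug 8.
+1 hour 53 minutes → arrive 8:57 AM UTC on Aug 8.
Flight 2 lands earlier by 11 hours 53 minutes.

the second, by 11 hours 53 minutes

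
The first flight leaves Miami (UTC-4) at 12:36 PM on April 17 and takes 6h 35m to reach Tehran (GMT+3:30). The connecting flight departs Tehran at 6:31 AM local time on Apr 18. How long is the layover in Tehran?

3 hours 50 minutes

Convert departure to UTC: 12:36 PM + 4:00 = 4:36 PM UTC on Apr 17.
Add 6 hours 35 minutes flight time → 11:11 PM UTC.
Tehran is UTC+3:30, so local arrival = 11:11 PM + 3:30 = 2:41 AM on Apr 18.
Layover = 6:31 AM − 2:41 AM = 3 hours 50 minutes.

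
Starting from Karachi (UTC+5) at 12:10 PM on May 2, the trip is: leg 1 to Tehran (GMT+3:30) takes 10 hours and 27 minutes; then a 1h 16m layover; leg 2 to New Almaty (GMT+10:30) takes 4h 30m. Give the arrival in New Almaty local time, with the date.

9:53 AM on May 3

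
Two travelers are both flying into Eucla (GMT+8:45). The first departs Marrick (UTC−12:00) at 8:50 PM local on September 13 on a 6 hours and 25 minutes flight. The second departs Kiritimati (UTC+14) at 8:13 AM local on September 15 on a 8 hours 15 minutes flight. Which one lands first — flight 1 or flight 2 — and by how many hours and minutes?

the first, by 11 hours 13 minutes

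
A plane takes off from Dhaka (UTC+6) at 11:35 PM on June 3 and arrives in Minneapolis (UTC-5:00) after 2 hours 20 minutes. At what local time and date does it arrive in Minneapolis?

Convert departure to UTC: 11:35 PM − 6:00 = 5:35 PM UTC on Jun 3.
Add 2 hours and 20 minutes travel time → 7:55 PM UTC.
Minneapolis is UTC−5:00, so local arrival = 7:55 PM − 5:00 = 2:55 PM on Jun 3.

2:55 PM on June 3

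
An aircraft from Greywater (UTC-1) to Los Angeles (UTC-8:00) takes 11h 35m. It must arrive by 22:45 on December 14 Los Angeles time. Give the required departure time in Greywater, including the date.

18:10 on December 14

Target arrival in UTC: 22:45 + 8:00 = 06:45 on Dec 15.
Subtract 11 hours 35 minutes → departure 19:10 UTC on Dec 14.
Greywater is UTC−1:00: 19:10 − 1:00 = 18:10 on Dec 14.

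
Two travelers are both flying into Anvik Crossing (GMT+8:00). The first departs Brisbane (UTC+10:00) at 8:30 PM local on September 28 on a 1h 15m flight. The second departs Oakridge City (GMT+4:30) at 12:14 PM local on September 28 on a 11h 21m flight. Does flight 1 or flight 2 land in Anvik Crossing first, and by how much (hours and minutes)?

Flight 1 in UTC: 8:30 PM − 10:00 = 10:30 AM on Sep 28.
+1 hour 15 minutes → arrive 11:45 AM UTC on Sep 28.
Flight 2 in UTC: 12:14 PM − 4:30 = 7:44 AM on Sep 28.
+11 hours and 21 minutes → arrive 7:05 PM UTC on Sep 28.
Flight 1 lands earlier by 7 hours 20 minutes.

the first, by 7 hours 20 minutes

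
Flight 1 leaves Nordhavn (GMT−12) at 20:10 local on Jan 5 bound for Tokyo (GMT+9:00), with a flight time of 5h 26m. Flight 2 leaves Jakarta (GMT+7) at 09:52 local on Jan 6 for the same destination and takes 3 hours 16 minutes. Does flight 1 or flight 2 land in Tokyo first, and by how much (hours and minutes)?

Flight 1 in UTC: 20:10 + 12:00 = 08:10 on Jan 6.
+5 hours 26 minutes → arrive 13:36 UTC on Jan 6.
Flight 2 in UTC: 09:52 − 7:00 = 02:52 on Jan 6.
+3 hours and 16 minutes → arrive 06:08 UTC on Jan 6.
Flight 2 lands earlier by 7 hours 28 minutes.

the second, by 7 hours 28 minutes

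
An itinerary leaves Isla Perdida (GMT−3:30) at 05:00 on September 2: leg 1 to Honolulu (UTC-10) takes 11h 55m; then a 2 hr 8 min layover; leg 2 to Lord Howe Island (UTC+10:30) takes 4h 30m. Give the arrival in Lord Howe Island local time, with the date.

13:33 on September 3

Convert departure to UTC: 05:00 + 3:30 = 08:30 UTC on Sep 2.
Add 11 hours and 55 minutes leg 1 → 20:25 UTC.
Add 2 hours 8 minutes layover in Honolulu → 22:33 UTC.
Add 4 hours and 30 minutes leg 2 → 03:03 UTC (Sep 3).
Lord Howe Island is UTC+10:30, so local arrival = 03:03 + 10:30 = 13:33 on Sep 3.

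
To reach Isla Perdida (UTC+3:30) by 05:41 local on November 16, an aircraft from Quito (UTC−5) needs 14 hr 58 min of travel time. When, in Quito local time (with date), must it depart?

Target arrival in UTC: 05:41 − 3:30 = 02:11 on Nov 16.
Subtract 14 hours and 58 minutes → departure 11:13 UTC on Nov 15.
Quito is UTC−5:00: 11:13 − 5:00 = 06:13 on Nov 15.

06:13 on November 15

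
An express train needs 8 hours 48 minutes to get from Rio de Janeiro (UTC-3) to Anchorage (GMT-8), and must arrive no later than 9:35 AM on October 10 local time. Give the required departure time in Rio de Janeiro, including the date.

5:47 AM on October 10

Target arrival in UTC: 9:35 AM + 8:00 = 5:35 PM on Oct 10.
Subtract 8 hours 48 minutes → departure 8:47 AM UTC on Oct 10.
Rio de Janeiro is UTC−3:00: 8:47 AM − 3:00 = 5:47 AM on Oct 10.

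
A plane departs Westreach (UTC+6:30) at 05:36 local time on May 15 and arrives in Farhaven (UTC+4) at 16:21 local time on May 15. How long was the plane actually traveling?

13 hours 15 minutes

Farhaven is 2:30 behind Westreach.
Clock-face elapsed time (ignoring zones) is 10 hours 45 minutes.
Actual elapsed = 10 hours 45 minutes + 2:30 = 13 hours 15 minutes.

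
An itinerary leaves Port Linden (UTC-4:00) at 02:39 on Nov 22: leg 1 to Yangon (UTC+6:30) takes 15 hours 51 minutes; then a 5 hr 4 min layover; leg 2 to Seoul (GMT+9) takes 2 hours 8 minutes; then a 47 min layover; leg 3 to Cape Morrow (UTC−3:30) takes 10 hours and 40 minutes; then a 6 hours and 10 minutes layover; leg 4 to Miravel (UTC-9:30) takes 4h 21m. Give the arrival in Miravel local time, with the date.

18:10 on Nov 23

Convert departure to UTC: 02:39 + 4:00 = 06:39 UTC on Nov 22.
Add 15 hours and 51 minutes leg 1 → 22:30 UTC.
Add 5 hours and 4 minutes layover in Yangon → 03:34 UTC (Nov 23).
Add 2 hours 8 minutes leg 2 → 05:42 UTC.
Add 47 minutes layover in Seoul → 06:29 UTC.
Add 10 hours and 40 minutes leg 3 → 17:09 UTC.
Add 6 hours 10 minutes layover in Cape Morrow → 23:19 UTC.
Add 4 hours 21 minutes leg 4 → 03:40 UTC (Nov 24).
Miravel is UTC−9:30, so local arrival = 03:40 − 9:30 = 18:10 on Nov 23.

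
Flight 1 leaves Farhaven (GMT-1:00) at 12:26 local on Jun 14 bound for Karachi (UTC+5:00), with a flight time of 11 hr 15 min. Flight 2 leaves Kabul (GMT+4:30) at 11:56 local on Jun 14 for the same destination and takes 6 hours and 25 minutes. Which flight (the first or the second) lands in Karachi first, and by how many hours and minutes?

the second, by 10 hours 50 minutes

Flight 1 in UTC: 12:26 + 1:00 = 13:26 on Jun 14.
+11 hours and 15 minutes → arrive 00:41 UTC on Jun 15.
Flight 2 in UTC: 11:56 − 4:30 = 07:26 on Jun 14.
+6 hours and 25 minutes → arrive 13:51 UTC on Jun 14.
Flight 2 lands earlier by 10 hours 50 minutes.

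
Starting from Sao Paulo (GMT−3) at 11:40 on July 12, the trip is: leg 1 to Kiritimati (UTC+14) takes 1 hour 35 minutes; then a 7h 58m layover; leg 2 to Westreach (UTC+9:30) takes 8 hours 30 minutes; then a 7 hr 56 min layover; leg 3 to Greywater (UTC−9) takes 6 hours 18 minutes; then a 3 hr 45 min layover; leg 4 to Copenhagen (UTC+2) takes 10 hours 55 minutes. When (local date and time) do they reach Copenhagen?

15:37 on July 14

Convert departure to UTC: 11:40 + 3:00 = 14:40 UTC on Jul 12.
Add 1 hour 35 minutes leg 1 → 16:15 UTC.
Add 7 hours and 58 minutes layover in Kiritimati → 00:13 UTC (Jul 13).
Add 8 hours 30 minutes leg 2 → 08:43 UTC.
Add 7 hours 56 minutes layover in Westreach → 16:39 UTC.
Add 6 hours 18 minutes leg 3 → 22:57 UTC.
Add 3 hours 45 minutes layover in Greywater → 02:42 UTC (Jul 14).
Add 10 hours 55 minutes leg 4 → 13:37 UTC.
Copenhagen is UTC+2:00, so local arrival = 13:37 + 2:00 = 15:37 on Jul 14.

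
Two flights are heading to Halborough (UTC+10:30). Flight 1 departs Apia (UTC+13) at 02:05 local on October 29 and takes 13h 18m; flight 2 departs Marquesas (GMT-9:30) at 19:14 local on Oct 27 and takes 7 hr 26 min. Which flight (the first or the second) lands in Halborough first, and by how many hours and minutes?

the second, by 14 hours 13 minutes

Flight 1 in UTC: 02:05 − 13:00 = 13:05 on Oct 28.
+13 hours 18 minutes → arrive 02:23 UTC on Oct 29.
Flight 2 in UTC: 19:14 + 9:30 = 04:44 on Oct 28.
+7 hours 26 minutes → arrive 12:10 UTC on Oct 28.
Flight 2 lands earlier by 14 hours 13 minutes.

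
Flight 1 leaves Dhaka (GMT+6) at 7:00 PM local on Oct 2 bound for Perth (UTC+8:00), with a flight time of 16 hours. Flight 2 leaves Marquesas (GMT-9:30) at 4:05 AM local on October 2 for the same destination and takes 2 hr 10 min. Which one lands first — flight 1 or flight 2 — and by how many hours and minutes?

the second, by 13 hours 15 minutes

Flight 1 in UTC: 7:00 PM − 6:00 = 1:00 PM on Oct 2.
+16 hours → arrive 5:00 AM UTC on Oct 3.
Flight 2 in UTC: 4:05 AM + 9:30 = 1:35 PM on Oct 2.
+2 hours 10 minutes → arrive 3:45 PM UTC on Oct 2.
Flight 2 lands earlier by 13 hours 15 minutes.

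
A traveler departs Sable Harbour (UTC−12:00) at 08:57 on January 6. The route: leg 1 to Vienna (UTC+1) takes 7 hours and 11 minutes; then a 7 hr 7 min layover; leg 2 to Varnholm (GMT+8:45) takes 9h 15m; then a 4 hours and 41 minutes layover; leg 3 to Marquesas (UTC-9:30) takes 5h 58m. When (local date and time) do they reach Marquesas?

21:39 on January 7

Convert departure to UTC: 08:57 + 12:00 = 20:57 UTC on Jan 6.
Add 7 hours and 11 minutes leg 1 → 04:08 UTC (Jan 7).
Add 7 hours 7 minutes layover in Vienna → 11:15 UTC.
Add 9 hours 15 minutes leg 2 → 20:30 UTC.
Add 4 hours and 41 minutes layover in Varnholm → 01:11 UTC (Jan 8).
Add 5 hours 58 minutes leg 3 → 07:09 UTC.
Marquesas is UTC−9:30, so local arrival = 07:09 − 9:30 = 21:39 on Jan 7.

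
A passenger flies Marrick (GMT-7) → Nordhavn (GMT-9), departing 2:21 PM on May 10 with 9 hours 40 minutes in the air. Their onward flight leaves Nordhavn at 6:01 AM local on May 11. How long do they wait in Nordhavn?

8 hours

Convert departure to UTC: 2:21 PM + 7:00 = 9:21 PM UTC on May 10.
Add 9 hours 40 minutes flight time → 7:01 AM UTC (May 11).
Nordhavn is UTC−9:00, so local arrival = 7:01 AM − 9:00 = 10:01 PM on May 10.
Layover = 6:01 AM − 10:01 PM (+1 day) = 8 hours.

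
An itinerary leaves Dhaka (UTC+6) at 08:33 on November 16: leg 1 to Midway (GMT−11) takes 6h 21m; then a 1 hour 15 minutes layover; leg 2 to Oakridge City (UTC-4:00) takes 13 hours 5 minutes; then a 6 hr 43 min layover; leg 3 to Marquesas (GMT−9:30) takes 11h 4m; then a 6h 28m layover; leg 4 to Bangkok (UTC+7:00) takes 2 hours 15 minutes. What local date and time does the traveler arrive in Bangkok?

08:44 on November 18

Convert departure to UTC: 08:33 − 6:00 = 02:33 UTC on Nov 16.
Add 6 hours and 21 minutes leg 1 → 08:54 UTC.
Add 1 hour 15 minutes layover in Midway → 10:09 UTC.
Add 13 hours and 5 minutes leg 2 → 23:14 UTC.
Add 6 hours 43 minutes layover in Oakridge City → 05:57 UTC (Nov 17).
Add 11 hours and 4 minutes leg 3 → 17:01 UTC.
Add 6 hours 28 minutes layover in Marquesas → 23:29 UTC.
Add 2 hours and 15 minutes leg 4 → 01:44 UTC (Nov 18).
Bangkok is UTC+7:00, so local arrival = 01:44 + 7:00 = 08:44 on Nov 18.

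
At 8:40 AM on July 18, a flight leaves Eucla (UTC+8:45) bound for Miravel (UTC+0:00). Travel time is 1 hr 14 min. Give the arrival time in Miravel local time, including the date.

Miravel is 8:45 behind Eucla.
After 1 hour and 14 minutes it is 9:54 AM in Eucla.
Shift by the zone difference: 9:54 AM − 8:45 = 1:09 AM on Jul 18 in Miravel.

1:09 AM on Jul 18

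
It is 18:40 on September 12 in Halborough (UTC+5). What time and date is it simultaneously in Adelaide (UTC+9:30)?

23:10 on September 12

Adelaide is 4:30 ahead of Halborough.
Shift by the zone difference: 18:40 + 4:30 = 23:10 on Sep 12 in Adelaide.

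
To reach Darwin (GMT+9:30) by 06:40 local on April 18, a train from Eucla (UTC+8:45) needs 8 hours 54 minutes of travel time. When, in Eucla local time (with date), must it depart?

21:01 on Apr 17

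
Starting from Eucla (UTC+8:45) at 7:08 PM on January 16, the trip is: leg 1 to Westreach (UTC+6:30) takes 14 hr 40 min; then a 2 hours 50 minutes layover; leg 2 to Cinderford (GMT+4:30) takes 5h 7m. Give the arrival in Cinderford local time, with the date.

1:30 PM on January 17

Convert departure to UTC: 7:08 PM − 8:45 = 10:23 AM UTC on Jan 16.
Add 14 hours 40 minutes leg 1 → 1:03 AM UTC (Jan 17).
Add 2 hours and 50 minutes layover in Westreach → 3:53 AM UTC.
Add 5 hours 7 minutes leg 2 → 9:00 AM UTC.
Cinderford is UTC+4:30, so local arrival = 9:00 AM + 4:30 = 1:30 PM on Jan 17.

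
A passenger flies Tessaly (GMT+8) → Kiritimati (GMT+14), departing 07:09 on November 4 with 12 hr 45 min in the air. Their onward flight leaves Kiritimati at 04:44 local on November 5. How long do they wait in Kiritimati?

2 hours 50 minutes

Convert departure to UTC: 07:09 − 8:00 = 23:09 UTC on Nov 3.
Add 12 hours and 45 minutes flight time → 11:54 UTC (Nov 4).
Kiritimati is UTC+14:00, so local arrival = 11:54 + 14:00 = 01:54 on Nov 5.
Layover = 04:44 − 01:54 = 2 hours 50 minutes.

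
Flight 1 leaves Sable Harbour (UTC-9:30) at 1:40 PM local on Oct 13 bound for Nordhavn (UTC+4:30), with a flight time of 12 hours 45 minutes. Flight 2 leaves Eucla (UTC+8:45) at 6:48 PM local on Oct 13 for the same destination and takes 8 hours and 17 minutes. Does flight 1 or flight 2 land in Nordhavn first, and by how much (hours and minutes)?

the second, by 17 hours 35 minutes

Flight 1 in UTC: 1:40 PM + 9:30 = 11:10 PM on Oct 13.
+12 hours 45 minutes → arrive 11:55 AM UTC on Oct 14.
Flight 2 in UTC: 6:48 PM − 8:45 = 10:03 AM on Oct 13.
+8 hours 17 minutes → arrive 6:20 PM UTC on Oct 13.
Flight 2 lands earlier by 17 hours 35 minutes.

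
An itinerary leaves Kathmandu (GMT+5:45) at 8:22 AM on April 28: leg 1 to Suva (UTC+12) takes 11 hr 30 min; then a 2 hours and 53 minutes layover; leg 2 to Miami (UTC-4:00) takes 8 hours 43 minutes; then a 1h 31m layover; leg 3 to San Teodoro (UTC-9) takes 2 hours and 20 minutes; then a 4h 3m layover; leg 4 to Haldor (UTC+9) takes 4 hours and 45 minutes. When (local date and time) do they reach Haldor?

11:22 PM on April 29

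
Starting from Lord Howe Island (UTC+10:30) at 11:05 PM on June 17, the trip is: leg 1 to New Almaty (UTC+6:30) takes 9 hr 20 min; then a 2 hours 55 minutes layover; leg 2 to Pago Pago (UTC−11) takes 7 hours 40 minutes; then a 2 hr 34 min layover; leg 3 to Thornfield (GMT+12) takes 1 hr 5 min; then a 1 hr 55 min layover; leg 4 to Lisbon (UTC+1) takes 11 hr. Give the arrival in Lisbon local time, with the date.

Convert departure to UTC: 11:05 PM − 10:30 = 12:35 PM UTC on Jun 17.
Add 9 hours 20 minutes leg 1 → 9:55 PM UTC.
Add 2 hours and 55 minutes layover in New Almaty → 12:50 AM UTC (Jun 18).
Add 7 hours 40 minutes leg 2 → 8:30 AM UTC.
Add 2 hours and 34 minutes layover in Pago Pago → 11:04 AM UTC.
Add 1 hour and 5 minutes leg 3 → 12:09 PM UTC.
Add 1 hour and 55 minutes layover in Thornfield → 2:04 PM UTC.
Add 11 hours leg 4 → 1:04 AM UTC (Jun 19).
Lisbon is UTC+1:00, so local arrival = 1:04 AM + 1:00 = 2:04 AM on Jun 19.

2:04 AM on June 19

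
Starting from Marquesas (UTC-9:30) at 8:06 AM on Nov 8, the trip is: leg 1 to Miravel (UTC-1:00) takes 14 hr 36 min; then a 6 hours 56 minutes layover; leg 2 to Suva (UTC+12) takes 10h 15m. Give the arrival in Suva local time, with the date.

Convert departure to UTC: 8:06 AM + 9:30 = 5:36 PM UTC on Nov 8.
Add 14 hours 36 minutes leg 1 → 8:12 AM UTC (Nov 9).
Add 6 hours 56 minutes layover in Miravel → 3:08 PM UTC.
Add 10 hours 15 minutes leg 2 → 1:23 AM UTC (Nov 10).
Suva is UTC+12:00, so local arrival = 1:23 AM + 12:00 = 1:23 PM on Nov 10.

1:23 PM on November 10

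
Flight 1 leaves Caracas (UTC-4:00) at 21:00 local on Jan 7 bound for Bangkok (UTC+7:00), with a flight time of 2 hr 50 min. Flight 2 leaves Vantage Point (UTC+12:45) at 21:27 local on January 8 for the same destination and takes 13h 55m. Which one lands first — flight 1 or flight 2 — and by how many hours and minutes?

the first, by 18 hours 47 minutes

Flight 1 in UTC: 21:00 + 4:00 = 01:00 on Jan 8.
+2 hours and 50 minutes → arrive 03:50 UTC on Jan 8.
Flight 2 in UTC: 21:27 − 12:45 = 08:42 on Jan 8.
+13 hours 55 minutes → arrive 22:37 UTC on Jan 8.
Flight 1 lands earlier by 18 hours 47 minutes.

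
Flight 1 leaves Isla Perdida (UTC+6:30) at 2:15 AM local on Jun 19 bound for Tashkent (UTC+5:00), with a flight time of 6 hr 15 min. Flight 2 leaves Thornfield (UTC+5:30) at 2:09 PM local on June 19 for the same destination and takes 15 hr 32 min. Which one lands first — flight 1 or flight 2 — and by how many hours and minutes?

the first, by 22 hours 11 minutes

Flight 1 in UTC: 2:15 AM − 6:30 = 7:45 PM on Jun 18.
+6 hours and 15 minutes → arrive 2:00 AM UTC on Jun 19.
Flight 2 in UTC: 2:09 PM − 5:30 = 8:39 AM on Jun 19.
+15 hours 32 minutes → arrive 12:11 AM UTC on Jun 20.
Flight 1 lands earlier by 22 hours 11 minutes.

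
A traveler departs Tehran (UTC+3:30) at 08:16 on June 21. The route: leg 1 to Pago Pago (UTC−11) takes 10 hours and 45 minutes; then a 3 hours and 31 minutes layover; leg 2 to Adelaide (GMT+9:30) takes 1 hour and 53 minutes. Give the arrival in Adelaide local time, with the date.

Convert departure to UTC: 08:16 − 3:30 = 04:46 UTC on Jun 21.
Add 10 hours 45 minutes leg 1 → 15:31 UTC.
Add 3 hours 31 minutes layover in Pago Pago → 19:02 UTC.
Add 1 hour and 53 minutes leg 2 → 20:55 UTC.
Adelaide is UTC+9:30, so local arrival = 20:55 + 9:30 = 06:25 on Jun 22.

06:25 on Jun 22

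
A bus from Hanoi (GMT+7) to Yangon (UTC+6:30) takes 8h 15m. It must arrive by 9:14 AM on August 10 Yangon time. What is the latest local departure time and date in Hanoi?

Target arrival in UTC: 9:14 AM − 6:30 = 2:44 AM on Aug 10.
Subtract 8 hours 15 minutes → departure 6:29 PM UTC on Aug 9.
Hanoi is UTC+7:00: 6:29 PM + 7:00 = 1:29 AM on Aug 10.

1:29 AM on August 10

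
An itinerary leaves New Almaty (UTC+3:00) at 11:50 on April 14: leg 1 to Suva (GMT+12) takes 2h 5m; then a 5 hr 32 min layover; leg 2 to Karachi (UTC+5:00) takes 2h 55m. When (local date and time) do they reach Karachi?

00:22 on Apr 15

Convert departure to UTC: 11:50 − 3:00 = 08:50 UTC on Apr 14.
Add 2 hours 5 minutes leg 1 → 10:55 UTC.
Add 5 hours 32 minutes layover in Suva → 16:27 UTC.
Add 2 hours 55 minutes leg 2 → 19:22 UTC.
Karachi is UTC+5:00, so local arrival = 19:22 + 5:00 = 00:22 on Apr 15.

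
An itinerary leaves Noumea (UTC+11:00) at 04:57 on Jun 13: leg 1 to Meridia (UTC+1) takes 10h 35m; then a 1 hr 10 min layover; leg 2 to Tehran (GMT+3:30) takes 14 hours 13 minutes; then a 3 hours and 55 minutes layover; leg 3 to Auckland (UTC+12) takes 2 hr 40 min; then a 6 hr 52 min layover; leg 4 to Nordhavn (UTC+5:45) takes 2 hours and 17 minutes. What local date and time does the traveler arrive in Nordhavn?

Convert departure to UTC: 04:57 − 11:00 = 17:57 UTC on Jun 12.
Add 10 hours and 35 minutes leg 1 → 04:32 UTC (Jun 13).
Add 1 hour and 10 minutes layover in Meridia → 05:42 UTC.
Add 14 hours 13 minutes leg 2 → 19:55 UTC.
Add 3 hours 55 minutes layover in Tehran → 23:50 UTC.
Add 2 hours 40 minutes leg 3 → 02:30 UTC (Jun 14).
Add 6 hours and 52 minutes layover in Auckland → 09:22 UTC.
Add 2 hours 17 minutes leg 4 → 11:39 UTC.
Nordhavn is UTC+5:45, so local arrival = 11:39 + 5:45 = 17:24 on Jun 14.

17:24 on Jun 14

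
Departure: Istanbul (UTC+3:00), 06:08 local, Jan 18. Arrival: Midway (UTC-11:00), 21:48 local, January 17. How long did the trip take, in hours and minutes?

Departure in UTC: 06:08 − 3:00 = 03:08 on Jan 18.
Arrival in UTC: 21:48 + 11:00 = 08:48 on Jan 18.
Elapsed = 08:48 − 03:08 = 5 hours 40 minutes.

5 hours 40 minutes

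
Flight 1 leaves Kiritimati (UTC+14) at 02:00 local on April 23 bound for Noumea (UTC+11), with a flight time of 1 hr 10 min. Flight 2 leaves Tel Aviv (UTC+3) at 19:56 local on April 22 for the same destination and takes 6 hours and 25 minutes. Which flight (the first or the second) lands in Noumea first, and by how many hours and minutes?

Flight 1 in UTC: 02:00 − 14:00 = 12:00 on Apr 22.
+1 hour 10 minutes → arrive 13:10 UTC on Apr 22.
Flight 2 in UTC: 19:56 − 3:00 = 16:56 on Apr 22.
+6 hours and 25 minutes → arrive 23:21 UTC on Apr 22.
Flight 1 lands earlier by 10 hours 11 minutes.

the first, by 10 hours 11 minutes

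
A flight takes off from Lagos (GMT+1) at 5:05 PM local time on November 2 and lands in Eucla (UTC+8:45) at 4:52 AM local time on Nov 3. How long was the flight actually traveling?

4 hours 2 minutes

Eucla is 7:45 ahead of Lagos.
Clock-face elapsed time (ignoring zones) is 11 hours 47 minutes.
Actual elapsed = 11 hours 47 minutes − 7:45 = 4 hours 2 minutes.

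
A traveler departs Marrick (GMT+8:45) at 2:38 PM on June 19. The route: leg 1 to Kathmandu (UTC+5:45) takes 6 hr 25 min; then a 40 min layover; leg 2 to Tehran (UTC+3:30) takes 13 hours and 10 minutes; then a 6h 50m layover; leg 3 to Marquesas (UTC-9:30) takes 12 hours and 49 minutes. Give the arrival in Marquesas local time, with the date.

Convert departure to UTC: 2:38 PM − 8:45 = 5:53 AM UTC on Jun 19.
Add 6 hours 25 minutes leg 1 → 12:18 PM UTC.
Add 40 minutes layover in Kathmandu → 12:58 PM UTC.
Add 13 hours and 10 minutes leg 2 → 2:08 AM UTC (Jun 20).
Add 6 hours and 50 minutes layover in Tehran → 8:58 AM UTC.
Add 12 hours and 49 minutes leg 3 → 9:47 PM UTC.
Marquesas is UTC−9:30, so local arrival = 9:47 PM − 9:30 = 12:17 PM on Jun 20.

12:17 PM on June 20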